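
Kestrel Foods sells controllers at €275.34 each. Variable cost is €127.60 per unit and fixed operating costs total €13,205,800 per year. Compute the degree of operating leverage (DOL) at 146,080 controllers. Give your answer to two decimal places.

2.58

Contribution at this volume is 146,080 × €147.74 = €21,581,859.20.
Operating income = contribution − fixed costs = €21,581,859.20 − €13,205,800 = €8,376,059.20.
Degree of operating leverage = €21,581,859.20 / €8,376,059.20 = 2.5766.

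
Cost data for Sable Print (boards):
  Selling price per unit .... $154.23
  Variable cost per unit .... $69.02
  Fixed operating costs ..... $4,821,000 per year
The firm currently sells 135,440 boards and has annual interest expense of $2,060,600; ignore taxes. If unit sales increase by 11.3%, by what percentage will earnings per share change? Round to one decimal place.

At 135,440 units, contribution = 135,440 × $85.21 = $11,540,842.40.
EBIT = $11,540,842.40 − $4,821,000 = $6,719,842.40.
Interest = $2,060,600.00, so EBIT − I = $4,659,242.40.
Degree of combined leverage = contribution ÷ (EBIT − I) = $11,540,842.40 ÷ $4,659,242.40 = 2.4770.
EPS therefore changes by 2.4770 × (+11.3%) = +28.0%.

+28.0%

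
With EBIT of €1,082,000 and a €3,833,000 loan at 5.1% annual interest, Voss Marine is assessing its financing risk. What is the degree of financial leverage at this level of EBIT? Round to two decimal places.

Annual interest charges come to €195,483.00.
DFL = EBIT ÷ (EBIT − I) = €1,082,000 ÷ (€1,082,000 − €195,483.00) = €1,082,000 ÷ €886,517.00 = 1.2205.

1.22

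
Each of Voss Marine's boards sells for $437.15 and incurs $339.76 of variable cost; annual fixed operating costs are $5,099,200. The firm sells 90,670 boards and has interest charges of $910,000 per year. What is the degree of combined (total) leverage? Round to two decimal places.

3.13

Contribution at this volume is 90,670 × $97.39 = $8,830,351.30.
Operating income = contribution − fixed costs = $8,830,351.30 − $5,099,200 = $3,731,151.30. Interest = $910,000.00.
DOL = $8,830,351.30 ÷ $3,731,151.30 = 2.3667; DFL = $3,731,151.30 ÷ $2,821,151.30 = 1.3226.
DCL = DOL × DFL = 2.3667 × 1.3226 = 3.1302.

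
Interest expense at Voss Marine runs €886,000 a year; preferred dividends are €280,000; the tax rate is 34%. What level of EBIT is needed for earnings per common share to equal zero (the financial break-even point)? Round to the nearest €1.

€1,310,242

Preferred dividends are paid after tax, so their pre-tax equivalent is €280,000 ÷ (1 − 0.34) = €424,242.42.
EPS = 0 when EBIT covers interest plus the pre-tax preferred burden: €886,000 + €424,242.42 = €1,310,242.42.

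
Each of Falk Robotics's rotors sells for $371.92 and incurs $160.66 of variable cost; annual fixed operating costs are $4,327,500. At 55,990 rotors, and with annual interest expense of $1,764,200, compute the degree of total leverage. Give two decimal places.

2.06

At 55,990 units, contribution = 55,990 × $211.26 = $11,828,447.40.
Operating income = contribution − fixed costs = $11,828,447.40 − $4,327,500 = $7,500,947.40. Interest = $1,764,200.00, so EBIT − I = $5,736,747.40.
DCL = contribution ÷ (EBIT − I) = $11,828,447.40 ÷ $5,736,747.40 = 2.0619.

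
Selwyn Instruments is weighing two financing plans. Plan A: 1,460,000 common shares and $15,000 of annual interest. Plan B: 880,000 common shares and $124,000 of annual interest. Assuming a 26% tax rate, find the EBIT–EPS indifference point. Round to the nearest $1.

$289,379

Set EPS_A = EPS_B: (EBIT − $15,000)(1 − 0.26) ÷ 1,460,000 = (EBIT − $124,000)(1 − 0.26) ÷ 880,000.
The (1 − t) factor cancels: (EBIT − 15,000) × 880,000 = (EBIT − 124,000) × 1,460,000.
EBIT × (1,460,000 − 880,000) = 124,000 × 1,460,000 − 15,000 × 880,000 = 167,840,000,000, so EBIT = 167,840,000,000 ÷ 580,000 = 289,379.31.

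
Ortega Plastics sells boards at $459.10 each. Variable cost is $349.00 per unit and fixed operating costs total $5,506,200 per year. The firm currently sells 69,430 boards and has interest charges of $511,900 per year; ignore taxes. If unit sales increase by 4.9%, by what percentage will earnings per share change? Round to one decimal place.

Contribution at this volume is 69,430 × $110.10 = $7,644,243.00.
Operating income = contribution − fixed costs = $7,644,243.00 − $5,506,200 = $2,138,043.00.
After interest of $511,900.00, pre-tax earnings = $1,626,143.00.
Degree of combined leverage = contribution ÷ (EBIT − I) = $7,644,243.00 ÷ $1,626,143.00 = 4.7008.
%ΔEPS = DCL × %ΔSales = 4.7008 × +4.9% = +23.0%.

+23.0%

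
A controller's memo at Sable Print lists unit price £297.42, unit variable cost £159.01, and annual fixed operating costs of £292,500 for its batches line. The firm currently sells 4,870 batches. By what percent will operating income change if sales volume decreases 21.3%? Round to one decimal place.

-37.6%

Total contribution margin = 4,870 × £138.41 = £674,056.70.
Subtracting fixed costs: EBIT = £674,056.70 − £292,500 = £381,556.70.
So DOL = total CM / EBIT = £674,056.70 / £381,556.70 = 1.7666.
Operating income changes by 1.7666 × -21.3% = -37.6%.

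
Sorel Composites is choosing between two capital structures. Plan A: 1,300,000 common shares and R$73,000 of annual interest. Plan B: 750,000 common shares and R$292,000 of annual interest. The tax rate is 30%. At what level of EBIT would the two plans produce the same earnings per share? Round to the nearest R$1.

R$590,636

At indifference, (EBIT − 73,000)(1 − t)/1,300,000 = (EBIT − 292,000)(1 − t)/750,000.
Cancelling (1 − t) and cross-multiplying: 750,000·(EBIT − 73,000) = 1,300,000·(EBIT − 292,000).
Solving, EBIT = (292,000·1,300,000 − 73,000·750,000) / (1,300,000 − 750,000) = 324,850,000,000 / 550,000 = 590,636.36.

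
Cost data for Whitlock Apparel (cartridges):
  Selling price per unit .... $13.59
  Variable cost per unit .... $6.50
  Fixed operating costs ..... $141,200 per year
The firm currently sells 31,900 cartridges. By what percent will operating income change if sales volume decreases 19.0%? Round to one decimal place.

At 31,900 units, contribution = 31,900 × $7.09 = $226,171.00.
EBIT = $226,171.00 − $141,200 = $84,971.00.
So DOL = total CM / EBIT = $226,171.00 / $84,971.00 = 2.6617.
%ΔEBIT = DOL × %ΔSales = 2.6617 × -19.0% = -50.6%.

-50.6%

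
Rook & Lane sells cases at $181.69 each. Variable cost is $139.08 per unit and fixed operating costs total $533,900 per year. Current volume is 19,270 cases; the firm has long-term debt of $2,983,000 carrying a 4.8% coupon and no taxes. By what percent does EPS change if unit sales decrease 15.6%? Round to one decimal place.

At 19,270 units, contribution = 19,270 × $42.61 = $821,094.70.
Subtracting fixed costs: EBIT = $821,094.70 − $533,900 = $287,194.70.
Interest = $143,184.00, so EBIT − I = $144,010.70.
Degree of combined leverage = contribution ÷ (EBIT − I) = $821,094.70 ÷ $144,010.70 = 5.7016.
%ΔEPS = DCL × %ΔSales = 5.7016 × -15.6% = -88.9%.

-88.9%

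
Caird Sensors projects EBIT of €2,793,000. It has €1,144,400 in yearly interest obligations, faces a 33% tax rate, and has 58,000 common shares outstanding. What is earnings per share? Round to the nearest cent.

€19.04

Interest = €1,144,400.00, so EBT = €2,793,000 − €1,144,400.00 = €1,648,600.00.
Net income = €1,648,600.00 × (1 − 0.33) = €1,104,562.00.
Per share: €1,104,562.00 / 58,000 shares = €19.04.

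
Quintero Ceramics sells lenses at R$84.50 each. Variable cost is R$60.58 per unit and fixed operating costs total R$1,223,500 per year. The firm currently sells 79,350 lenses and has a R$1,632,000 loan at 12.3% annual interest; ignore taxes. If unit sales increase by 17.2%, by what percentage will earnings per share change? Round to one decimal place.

At 79,350 units, contribution = 79,350 × R$23.92 = R$1,898,052.00.
EBIT = R$1,898,052.00 − R$1,223,500 = R$674,552.00.
Interest = R$200,736.00, so EBIT − I = R$473,816.00.
Degree of combined leverage = contribution ÷ (EBIT − I) = R$1,898,052.00 ÷ R$473,816.00 = 4.0059.
%ΔEPS = DCL × %ΔSales = 4.0059 × +17.2% = +68.9%.

+68.9%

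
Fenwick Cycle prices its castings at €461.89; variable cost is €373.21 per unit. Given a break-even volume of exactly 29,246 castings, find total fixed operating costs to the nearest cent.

€2,593,535.28

Contribution margin per unit = €461.89 − €373.21 = €88.68.
Fixed costs = break-even units × CM = 29,246 × €88.68 = €2,593,535.28.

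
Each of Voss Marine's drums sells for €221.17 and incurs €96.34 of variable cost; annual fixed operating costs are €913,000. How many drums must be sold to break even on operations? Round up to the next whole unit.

Each unit contributes €221.17 − €96.34 = €124.83.
Break-even Q = €913,000 / €124.83 = 7,313.95 → 7,314 drums.

7,314 drums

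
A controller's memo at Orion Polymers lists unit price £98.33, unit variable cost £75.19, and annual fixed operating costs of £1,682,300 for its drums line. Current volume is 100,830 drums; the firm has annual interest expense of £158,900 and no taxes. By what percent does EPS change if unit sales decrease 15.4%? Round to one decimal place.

Total contribution margin = 100,830 × £23.14 = £2,333,206.20.
Operating income = contribution − fixed costs = £2,333,206.20 − £1,682,300 = £650,906.20.
Interest = £158,900.00, so EBIT − I = £492,006.20.
DCL = total CM / (EBIT − I) = £2,333,206.20 / £492,006.20 = 4.7422.
EPS therefore changes by 4.7422 × (-15.4%) = -73.0%.

-73.0%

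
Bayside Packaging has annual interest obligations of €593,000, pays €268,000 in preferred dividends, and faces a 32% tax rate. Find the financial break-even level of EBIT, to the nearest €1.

€987,118

Grossing the preferred dividend up to pre-tax terms: €268,000 / (1 − 0.32) = €394,117.65.
EPS = 0 when EBIT covers interest plus the pre-tax preferred burden: €593,000 + €394,117.65 = €987,117.65.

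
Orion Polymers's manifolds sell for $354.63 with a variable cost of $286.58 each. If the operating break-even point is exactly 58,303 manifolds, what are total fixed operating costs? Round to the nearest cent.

$3,967,519.15

Unit CM = price − variable cost = $354.63 − $286.58 = $68.05.
Fixed costs = break-even units × CM = 58,303 × $68.05 = $3,967,519.15.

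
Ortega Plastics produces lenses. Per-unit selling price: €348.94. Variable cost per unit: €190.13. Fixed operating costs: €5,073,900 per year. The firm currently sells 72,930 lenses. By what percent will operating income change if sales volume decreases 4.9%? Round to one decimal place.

-8.7%

At 72,930 units, contribution = 72,930 × €158.81 = €11,582,013.30.
Subtracting fixed costs: EBIT = €11,582,013.30 − €5,073,900 = €6,508,113.30.
Degree of operating leverage = €11,582,013.30 / €6,508,113.30 = 1.7796.
Operating income changes by 1.7796 × -4.9% = -8.7%.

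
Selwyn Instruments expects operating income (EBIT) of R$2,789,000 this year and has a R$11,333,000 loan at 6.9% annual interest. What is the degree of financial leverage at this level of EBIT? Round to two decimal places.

1.39

Annual interest charges come to R$781,977.00.
Degree of financial leverage = EBIT / (EBIT − interest) = R$2,789,000 / R$2,007,023.00 = 1.3896.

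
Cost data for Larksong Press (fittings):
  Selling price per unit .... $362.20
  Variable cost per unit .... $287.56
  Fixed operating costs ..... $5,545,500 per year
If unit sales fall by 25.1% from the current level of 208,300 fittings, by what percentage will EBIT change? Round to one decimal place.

-39.0%

Total contribution margin = 208,300 × $74.64 = $15,547,512.00.
Operating income = contribution − fixed costs = $15,547,512.00 − $5,545,500 = $10,002,012.00.
DOL = contribution ÷ EBIT = $15,547,512.00 ÷ $10,002,012.00 = 1.5544.
So EBIT moves 1.5544 × (-25.1%) = -39.0%.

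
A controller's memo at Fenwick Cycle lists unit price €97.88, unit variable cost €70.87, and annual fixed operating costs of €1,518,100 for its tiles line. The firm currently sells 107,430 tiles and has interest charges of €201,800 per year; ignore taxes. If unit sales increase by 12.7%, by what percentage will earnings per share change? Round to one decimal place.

Contribution at this volume is 107,430 × €27.01 = €2,901,684.30.
Operating income = contribution − fixed costs = €2,901,684.30 − €1,518,100 = €1,383,584.30.
Interest = €201,800.00, so EBIT − I = €1,181,784.30.
DCL = total CM / (EBIT − I) = €2,901,684.30 / €1,181,784.30 = 2.4553.
%ΔEPS = DCL × %ΔSales = 2.4553 × +12.7% = +31.2%.

+31.2%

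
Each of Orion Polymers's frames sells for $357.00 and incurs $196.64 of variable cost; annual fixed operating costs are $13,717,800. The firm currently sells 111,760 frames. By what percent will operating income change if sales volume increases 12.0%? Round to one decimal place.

+51.2%

Total contribution margin = 111,760 × $160.36 = $17,921,833.60.
EBIT = $17,921,833.60 − $13,717,800 = $4,204,033.60.
So DOL = total CM / EBIT = $17,921,833.60 / $4,204,033.60 = 4.2630.
Operating income changes by 4.2630 × +12.0% = +51.2%.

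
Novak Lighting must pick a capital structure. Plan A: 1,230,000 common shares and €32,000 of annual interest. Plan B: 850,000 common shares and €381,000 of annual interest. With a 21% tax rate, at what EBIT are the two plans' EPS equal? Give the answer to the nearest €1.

Set EPS_A = EPS_B: (EBIT − €32,000)(1 − 0.21) ÷ 1,230,000 = (EBIT − €381,000)(1 − 0.21) ÷ 850,000.
Cancelling (1 − t) and cross-multiplying: 850,000·(EBIT − 32,000) = 1,230,000·(EBIT − 381,000).
Solving, EBIT = (381,000·1,230,000 − 32,000·850,000) / (1,230,000 − 850,000) = 441,430,000,000 / 380,000 = 1,161,657.89.

€1,161,658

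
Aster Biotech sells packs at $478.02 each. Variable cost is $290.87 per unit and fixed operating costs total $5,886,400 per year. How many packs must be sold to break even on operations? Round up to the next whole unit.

31,453 packs

Unit CM = price − variable cost = $478.02 − $290.87 = $187.15.
Break-even volume = fixed costs ÷ CM per unit = $5,886,400 ÷ $187.15 = 31,452.85, so 31,453 packs.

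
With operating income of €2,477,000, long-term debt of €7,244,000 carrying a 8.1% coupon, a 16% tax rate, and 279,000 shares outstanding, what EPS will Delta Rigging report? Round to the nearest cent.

Pre-tax income = €2,477,000 − €586,764.00 = €1,890,236.00.
After tax at 16%: net income = €1,890,236.00 × 0.84 = €1,587,798.24.
EPS = €1,587,798.24 ÷ 279,000 = €5.69.

€5.69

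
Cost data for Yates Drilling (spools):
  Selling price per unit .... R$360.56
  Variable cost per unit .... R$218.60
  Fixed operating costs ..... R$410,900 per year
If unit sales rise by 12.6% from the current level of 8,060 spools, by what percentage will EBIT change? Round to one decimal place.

+19.7%

Contribution at this volume is 8,060 × R$141.96 = R$1,144,197.60.
Subtracting fixed costs: EBIT = R$1,144,197.60 − R$410,900 = R$733,297.60.
DOL = contribution ÷ EBIT = R$1,144,197.60 ÷ R$733,297.60 = 1.5603.
%ΔEBIT = DOL × %ΔSales = 1.5603 × +12.6% = +19.7%.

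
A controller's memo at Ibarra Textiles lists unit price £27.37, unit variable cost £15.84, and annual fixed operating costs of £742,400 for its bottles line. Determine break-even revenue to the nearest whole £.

CM per unit = £27.37 − £15.84 = £11.53; CM ratio = £11.53 / £27.37 = 0.4213.
Break-even revenue = fixed costs × price ÷ CM = £742,400 × £27.37 ÷ £11.53 = £1,762,315.

£1,762,315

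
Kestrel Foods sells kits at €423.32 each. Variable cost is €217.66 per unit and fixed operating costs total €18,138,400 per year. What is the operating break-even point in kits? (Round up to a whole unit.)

88,197 kits

Each unit contributes €423.32 − €217.66 = €205.66.
Units to break even: €18,138,400 ÷ €205.66 = 88,196.05, rounded up to 88,197.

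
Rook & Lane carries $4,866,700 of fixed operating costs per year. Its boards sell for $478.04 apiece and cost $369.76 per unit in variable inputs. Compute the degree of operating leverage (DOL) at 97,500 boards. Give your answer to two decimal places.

Contribution at this volume is 97,500 × $108.28 = $10,557,300.00.
Subtracting fixed costs: EBIT = $10,557,300.00 − $4,866,700 = $5,690,600.00.
So DOL = total CM / EBIT = $10,557,300.00 / $5,690,600.00 = 1.8552.

1.86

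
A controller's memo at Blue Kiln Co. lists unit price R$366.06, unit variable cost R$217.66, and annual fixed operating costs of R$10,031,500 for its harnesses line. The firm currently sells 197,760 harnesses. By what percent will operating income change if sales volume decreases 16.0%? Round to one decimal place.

At 197,760 units, contribution = 197,760 × R$148.40 = R$29,347,584.00.
Subtracting fixed costs: EBIT = R$29,347,584.00 − R$10,031,500 = R$19,316,084.00.
DOL = contribution ÷ EBIT = R$29,347,584.00 ÷ R$19,316,084.00 = 1.5193.
Operating income changes by 1.5193 × -16.0% = -24.3%.

-24.3%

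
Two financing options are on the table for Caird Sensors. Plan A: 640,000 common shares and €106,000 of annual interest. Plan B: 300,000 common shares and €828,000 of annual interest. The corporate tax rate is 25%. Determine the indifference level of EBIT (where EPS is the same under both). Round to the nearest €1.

At indifference, (EBIT − 106,000)(1 − t)/640,000 = (EBIT − 828,000)(1 − t)/300,000.
The (1 − t) factor cancels: (EBIT − 106,000) × 300,000 = (EBIT − 828,000) × 640,000.
Solving, EBIT = (828,000·640,000 − 106,000·300,000) / (640,000 − 300,000) = 498,120,000,000 / 340,000 = 1,465,058.82.

€1,465,059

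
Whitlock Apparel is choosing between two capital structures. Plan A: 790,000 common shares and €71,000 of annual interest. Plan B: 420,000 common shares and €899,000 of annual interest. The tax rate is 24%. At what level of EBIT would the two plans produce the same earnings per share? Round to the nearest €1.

At indifference, (EBIT − 71,000)(1 − t)/790,000 = (EBIT − 899,000)(1 − t)/420,000.
The (1 − t) factor cancels: (EBIT − 71,000) × 420,000 = (EBIT − 899,000) × 790,000.
Solving, EBIT = (899,000·790,000 − 71,000·420,000) / (790,000 − 420,000) = 680,390,000,000 / 370,000 = 1,838,891.89.

€1,838,892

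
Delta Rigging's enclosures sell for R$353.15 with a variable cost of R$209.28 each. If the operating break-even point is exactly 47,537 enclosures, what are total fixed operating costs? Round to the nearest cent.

Contribution margin per unit = R$353.15 − R$209.28 = R$143.87.
Since BE = FC / CM, FC = 47,537 × R$143.87 = R$6,839,148.19.

R$6,839,148.19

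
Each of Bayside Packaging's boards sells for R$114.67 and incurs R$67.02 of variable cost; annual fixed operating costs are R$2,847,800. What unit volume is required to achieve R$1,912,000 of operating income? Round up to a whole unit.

99,891 boards

Each unit contributes R$114.67 − R$67.02 = R$47.65.
Required volume = (fixed costs + target profit) ÷ CM = (R$2,847,800 + R$1,912,000) ÷ R$47.65 = 99,890.87, so 99,891 boards.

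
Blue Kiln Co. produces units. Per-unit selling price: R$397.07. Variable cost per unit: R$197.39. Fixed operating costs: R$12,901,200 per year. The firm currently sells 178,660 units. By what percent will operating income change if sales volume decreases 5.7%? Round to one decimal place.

-8.9%

Total contribution margin = 178,660 × R$199.68 = R$35,674,828.80.
Operating income = contribution − fixed costs = R$35,674,828.80 − R$12,901,200 = R$22,773,628.80.
DOL = contribution ÷ EBIT = R$35,674,828.80 ÷ R$22,773,628.80 = 1.5665.
%ΔEBIT = DOL × %ΔSales = 1.5665 × -5.7% = -8.9%.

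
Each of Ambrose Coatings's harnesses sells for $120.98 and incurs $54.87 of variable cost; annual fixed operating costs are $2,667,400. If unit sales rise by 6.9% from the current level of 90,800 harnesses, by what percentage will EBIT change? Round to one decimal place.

Contribution at this volume is 90,800 × $66.11 = $6,002,788.00.
Subtracting fixed costs: EBIT = $6,002,788.00 − $2,667,400 = $3,335,388.00.
Degree of operating leverage = $6,002,788.00 / $3,335,388.00 = 1.7997.
So EBIT moves 1.7997 × (+6.9%) = +12.4%.

+12.4%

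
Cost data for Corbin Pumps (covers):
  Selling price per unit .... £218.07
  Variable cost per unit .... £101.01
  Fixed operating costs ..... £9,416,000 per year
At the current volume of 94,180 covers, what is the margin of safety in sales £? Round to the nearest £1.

Each unit contributes £218.07 − £101.01 = £117.06. Break-even units = £9,416,000 ÷ £117.06 = 80,437.38; break-even revenue = 80,437.38 × £218.07 = £17,540,980.01.
Actual sales revenue = 94,180 × £218.07 = £20,537,832.60.
Margin of safety = £20,537,832.60 − £17,540,980.01 = £2,996,853.

£2,996,853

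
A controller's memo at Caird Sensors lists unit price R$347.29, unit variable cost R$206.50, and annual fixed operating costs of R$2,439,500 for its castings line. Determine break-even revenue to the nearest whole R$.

Contribution margin per unit = R$347.29 − R$206.50 = R$140.79, a CM ratio of R$140.79 ÷ R$347.29 = 0.4054.
Break-even revenue = fixed costs × price ÷ CM = R$2,439,500 × R$347.29 ÷ R$140.79 = R$6,017,572.

R$6,017,572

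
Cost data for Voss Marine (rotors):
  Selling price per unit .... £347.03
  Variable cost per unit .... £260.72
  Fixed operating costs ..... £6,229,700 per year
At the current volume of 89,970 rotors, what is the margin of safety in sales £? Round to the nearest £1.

£6,174,290

Unit CM = price − variable cost = £347.03 − £260.72 = £86.31. Break-even units = £6,229,700 ÷ £86.31 = 72,178.19; break-even revenue = 72,178.19 × £347.03 = £25,047,998.97.
Current sales = 89,970 × £347.03 = £31,222,289.10.
Margin of safety = £31,222,289.10 − £25,047,998.97 = £6,174,290.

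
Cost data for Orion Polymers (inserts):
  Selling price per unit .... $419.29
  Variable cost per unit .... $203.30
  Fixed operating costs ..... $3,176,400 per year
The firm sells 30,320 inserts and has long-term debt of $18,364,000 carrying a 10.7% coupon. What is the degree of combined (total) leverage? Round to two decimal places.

Total contribution margin = 30,320 × $215.99 = $6,548,816.80.
EBIT = $6,548,816.80 − $3,176,400 = $3,372,416.80. Interest = $1,964,948.00.
DOL = $6,548,816.80 ÷ $3,372,416.80 = 1.9419; DFL = $3,372,416.80 ÷ $1,407,468.80 = 2.3961.
DCL = DOL × DFL = 1.9419 × 2.3961 = 4.6530.

4.65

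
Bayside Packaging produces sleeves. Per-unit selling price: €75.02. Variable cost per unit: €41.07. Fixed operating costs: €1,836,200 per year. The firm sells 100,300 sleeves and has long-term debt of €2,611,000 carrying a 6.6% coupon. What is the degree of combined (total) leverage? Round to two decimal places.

2.44

Contribution at this volume is 100,300 × €33.95 = €3,405,185.00.
Operating income = contribution − fixed costs = €3,405,185.00 − €1,836,200 = €1,568,985.00. Interest = €172,326.00.
DOL = €3,405,185.00 ÷ €1,568,985.00 = 2.1703; DFL = €1,568,985.00 ÷ €1,396,659.00 = 1.1234.
DCL = DOL × DFL = 2.1703 × 1.1234 = 2.4381.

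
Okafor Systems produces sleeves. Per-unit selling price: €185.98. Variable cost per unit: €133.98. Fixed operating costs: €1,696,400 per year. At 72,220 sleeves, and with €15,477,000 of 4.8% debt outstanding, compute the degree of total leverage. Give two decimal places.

2.85

Contribution at this volume is 72,220 × €52.00 = €3,755,440.00.
EBIT = €3,755,440.00 − €1,696,400 = €2,059,040.00. Interest = €742,896.00, so EBIT − I = €1,316,144.00.
DCL = contribution ÷ (EBIT − I) = €3,755,440.00 ÷ €1,316,144.00 = 2.8534.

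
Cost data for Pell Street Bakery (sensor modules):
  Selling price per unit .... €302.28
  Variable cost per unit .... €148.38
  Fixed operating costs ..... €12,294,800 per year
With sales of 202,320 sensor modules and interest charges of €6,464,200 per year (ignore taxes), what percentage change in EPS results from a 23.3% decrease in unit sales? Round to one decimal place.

Contribution at this volume is 202,320 × €153.90 = €31,137,048.00.
EBIT = €31,137,048.00 − €12,294,800 = €18,842,248.00.
After interest of €6,464,200.00, pre-tax earnings = €12,378,048.00.
Degree of combined leverage = contribution ÷ (EBIT − I) = €31,137,048.00 ÷ €12,378,048.00 = 2.5155.
%ΔEPS = DCL × %ΔSales = 2.5155 × -23.3% = -58.6%.

-58.6%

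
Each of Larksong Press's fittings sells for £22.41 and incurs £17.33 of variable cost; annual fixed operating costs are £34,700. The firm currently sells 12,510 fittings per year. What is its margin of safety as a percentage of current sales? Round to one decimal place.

Each unit contributes £22.41 − £17.33 = £5.08. Break-even units = £34,700 ÷ £5.08 = 6,830.71; break-even revenue = 6,830.71 × £22.41 = £153,076.18.
Actual sales revenue = 12,510 × £22.41 = £280,349.10.
Margin of safety = (£280,349.10 − £153,076.18) ÷ £280,349.10 = 45.4%.

45.4%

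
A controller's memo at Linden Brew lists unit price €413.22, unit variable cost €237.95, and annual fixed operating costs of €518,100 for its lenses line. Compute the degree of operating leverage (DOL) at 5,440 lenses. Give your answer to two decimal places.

Contribution at this volume is 5,440 × €175.27 = €953,468.80.
Subtracting fixed costs: EBIT = €953,468.80 − €518,100 = €435,368.80.
DOL = contribution ÷ EBIT = €953,468.80 ÷ €435,368.80 = 2.1900.

2.19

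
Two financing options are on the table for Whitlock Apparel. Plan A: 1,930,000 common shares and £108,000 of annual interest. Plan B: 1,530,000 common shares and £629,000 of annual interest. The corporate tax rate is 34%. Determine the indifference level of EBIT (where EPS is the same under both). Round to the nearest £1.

Set EPS_A = EPS_B: (EBIT − £108,000)(1 − 0.34) ÷ 1,930,000 = (EBIT − £629,000)(1 − 0.34) ÷ 1,530,000.
Cancelling (1 − t) and cross-multiplying: 1,530,000·(EBIT − 108,000) = 1,930,000·(EBIT − 629,000).
Solving, EBIT = (629,000·1,930,000 − 108,000·1,530,000) / (1,930,000 − 1,530,000) = 1,048,730,000,000 / 400,000 = 2,621,825.00.

£2,621,825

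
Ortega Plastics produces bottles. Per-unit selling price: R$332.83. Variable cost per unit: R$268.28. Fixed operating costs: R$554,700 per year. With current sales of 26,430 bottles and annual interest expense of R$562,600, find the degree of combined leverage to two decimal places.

At 26,430 units, contribution = 26,430 × R$64.55 = R$1,706,056.50.
EBIT = R$1,706,056.50 − R$554,700 = R$1,151,356.50. Interest = R$562,600.00.
DOL = R$1,706,056.50 ÷ R$1,151,356.50 = 1.4818; DFL = R$1,151,356.50 ÷ R$588,756.50 = 1.9556.
Combined leverage = 1.4818 × 1.9556 = 2.8978.

2.90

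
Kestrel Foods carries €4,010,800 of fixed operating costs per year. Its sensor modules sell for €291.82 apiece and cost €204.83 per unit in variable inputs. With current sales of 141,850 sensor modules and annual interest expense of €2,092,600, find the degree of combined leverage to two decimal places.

1.98

Contribution at this volume is 141,850 × €86.99 = €12,339,531.50.
Operating income = contribution − fixed costs = €12,339,531.50 − €4,010,800 = €8,328,731.50. Interest = €2,092,600.00, so EBIT − I = €6,236,131.50.
Degree of total leverage = total CM / (EBIT − interest) = €12,339,531.50 / €6,236,131.50 = 1.9787.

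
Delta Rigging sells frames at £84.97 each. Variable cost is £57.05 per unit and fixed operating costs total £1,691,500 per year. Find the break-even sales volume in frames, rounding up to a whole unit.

Each unit contributes £84.97 − £57.05 = £27.92.
Break-even volume = fixed costs ÷ CM per unit = £1,691,500 ÷ £27.92 = 60,583.81, so 60,584 frames.

60,584 frames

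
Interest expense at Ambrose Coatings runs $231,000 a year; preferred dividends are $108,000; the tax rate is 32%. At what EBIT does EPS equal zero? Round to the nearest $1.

$389,824

Grossing the preferred dividend up to pre-tax terms: $108,000 / (1 − 0.32) = $158,823.53.
EPS = 0 when EBIT covers interest plus the pre-tax preferred burden: $231,000 + $158,823.53 = $389,823.53.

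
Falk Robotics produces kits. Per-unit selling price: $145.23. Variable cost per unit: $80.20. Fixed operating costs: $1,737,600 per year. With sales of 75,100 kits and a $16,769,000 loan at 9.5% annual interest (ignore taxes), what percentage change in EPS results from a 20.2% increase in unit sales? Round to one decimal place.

+63.5%

Contribution at this volume is 75,100 × $65.03 = $4,883,753.00.
Subtracting fixed costs: EBIT = $4,883,753.00 − $1,737,600 = $3,146,153.00.
Interest = $1,593,055.00, so EBIT − I = $1,553,098.00.
DCL = total CM / (EBIT − I) = $4,883,753.00 / $1,553,098.00 = 3.1445.
%ΔEPS = DCL × %ΔSales = 3.1445 × +20.2% = +63.5%.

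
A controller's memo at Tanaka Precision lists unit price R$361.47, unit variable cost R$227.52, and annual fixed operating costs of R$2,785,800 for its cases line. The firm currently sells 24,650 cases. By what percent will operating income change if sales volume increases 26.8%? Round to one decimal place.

+171.5%

Contribution at this volume is 24,650 × R$133.95 = R$3,301,867.50.
Subtracting fixed costs: EBIT = R$3,301,867.50 − R$2,785,800 = R$516,067.50.
So DOL = total CM / EBIT = R$3,301,867.50 / R$516,067.50 = 6.3981.
So EBIT moves 6.3981 × (+26.8%) = +171.5%.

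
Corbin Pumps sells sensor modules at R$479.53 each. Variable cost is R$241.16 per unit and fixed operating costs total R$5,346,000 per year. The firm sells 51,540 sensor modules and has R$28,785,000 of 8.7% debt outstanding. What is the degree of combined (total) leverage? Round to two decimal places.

2.77

Contribution at this volume is 51,540 × R$238.37 = R$12,285,589.80.
EBIT = R$12,285,589.80 − R$5,346,000 = R$6,939,589.80. Interest = R$2,504,295.00.
DOL = R$12,285,589.80 ÷ R$6,939,589.80 = 1.7704; DFL = R$6,939,589.80 ÷ R$4,435,294.80 = 1.5646.
DCL = DOL × DFL = 1.7704 × 1.5646 = 2.7700.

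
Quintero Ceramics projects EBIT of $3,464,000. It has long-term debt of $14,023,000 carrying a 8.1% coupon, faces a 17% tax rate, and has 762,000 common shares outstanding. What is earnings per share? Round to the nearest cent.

$2.54

Interest = $1,135,863.00, so EBT = $3,464,000 − $1,135,863.00 = $2,328,137.00.
Net income = $2,328,137.00 × (1 − 0.17) = $1,932,353.71.
EPS = $1,932,353.71 ÷ 762,000 = $2.54.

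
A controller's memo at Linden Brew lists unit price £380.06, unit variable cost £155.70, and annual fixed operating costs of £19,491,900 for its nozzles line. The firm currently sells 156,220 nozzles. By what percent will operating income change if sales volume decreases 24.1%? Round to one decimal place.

Total contribution margin = 156,220 × £224.36 = £35,049,519.20.
Subtracting fixed costs: EBIT = £35,049,519.20 − £19,491,900 = £15,557,619.20.
Degree of operating leverage = £35,049,519.20 / £15,557,619.20 = 2.2529.
%ΔEBIT = DOL × %ΔSales = 2.2529 × -24.1% = -54.3%.

-54.3%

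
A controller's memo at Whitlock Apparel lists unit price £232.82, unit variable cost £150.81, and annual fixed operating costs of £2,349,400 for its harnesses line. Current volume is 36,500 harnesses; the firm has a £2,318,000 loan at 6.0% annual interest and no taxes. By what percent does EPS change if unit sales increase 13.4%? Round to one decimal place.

Total contribution margin = 36,500 × £82.01 = £2,993,365.00.
EBIT = £2,993,365.00 − £2,349,400 = £643,965.00.
After interest of £139,080.00, pre-tax earnings = £504,885.00.
DCL = total CM / (EBIT − I) = £2,993,365.00 / £504,885.00 = 5.9288.
EPS therefore changes by 5.9288 × (+13.4%) = +79.4%.

+79.4%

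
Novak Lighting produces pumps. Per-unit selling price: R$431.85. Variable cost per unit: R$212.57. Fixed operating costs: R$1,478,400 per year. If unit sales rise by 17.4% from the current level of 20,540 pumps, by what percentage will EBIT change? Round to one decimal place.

+25.9%

At 20,540 units, contribution = 20,540 × R$219.28 = R$4,504,011.20.
Operating income = contribution − fixed costs = R$4,504,011.20 − R$1,478,400 = R$3,025,611.20.
Degree of operating leverage = R$4,504,011.20 / R$3,025,611.20 = 1.4886.
So EBIT moves 1.4886 × (+17.4%) = +25.9%.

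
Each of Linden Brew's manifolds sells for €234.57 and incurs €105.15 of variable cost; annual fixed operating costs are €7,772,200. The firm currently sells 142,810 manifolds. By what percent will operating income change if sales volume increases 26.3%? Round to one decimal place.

Contribution at this volume is 142,810 × €129.42 = €18,482,470.20.
Operating income = contribution − fixed costs = €18,482,470.20 − €7,772,200 = €10,710,270.20.
Degree of operating leverage = €18,482,470.20 / €10,710,270.20 = 1.7257.
%ΔEBIT = DOL × %ΔSales = 1.7257 × +26.3% = +45.4%.

+45.4%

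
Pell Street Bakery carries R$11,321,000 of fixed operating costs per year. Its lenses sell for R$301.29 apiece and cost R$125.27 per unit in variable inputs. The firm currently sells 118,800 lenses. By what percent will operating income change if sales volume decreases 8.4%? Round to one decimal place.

At 118,800 units, contribution = 118,800 × R$176.02 = R$20,911,176.00.
Subtracting fixed costs: EBIT = R$20,911,176.00 − R$11,321,000 = R$9,590,176.00.
So DOL = total CM / EBIT = R$20,911,176.00 / R$9,590,176.00 = 2.1805.
%ΔEBIT = DOL × %ΔSales = 2.1805 × -8.4% = -18.3%.

-18.3%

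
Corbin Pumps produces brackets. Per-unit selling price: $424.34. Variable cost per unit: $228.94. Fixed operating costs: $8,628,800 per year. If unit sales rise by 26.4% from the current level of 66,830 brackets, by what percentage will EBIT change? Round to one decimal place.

At 66,830 units, contribution = 66,830 × $195.40 = $13,058,582.00.
Operating income = contribution − fixed costs = $13,058,582.00 − $8,628,800 = $4,429,782.00.
Degree of operating leverage = $13,058,582.00 / $4,429,782.00 = 2.9479.
%ΔEBIT = DOL × %ΔSales = 2.9479 × +26.4% = +77.8%.

+77.8%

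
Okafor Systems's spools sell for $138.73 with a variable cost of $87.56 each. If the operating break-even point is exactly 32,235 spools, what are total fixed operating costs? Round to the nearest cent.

Contribution margin per unit = $138.73 − $87.56 = $51.17.
Fixed costs = break-even units × CM = 32,235 × $51.17 = $1,649,464.95.

$1,649,464.95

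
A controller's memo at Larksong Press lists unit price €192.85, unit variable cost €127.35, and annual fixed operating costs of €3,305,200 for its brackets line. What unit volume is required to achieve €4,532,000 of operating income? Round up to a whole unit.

119,652 brackets

Contribution margin per unit = €192.85 − €127.35 = €65.50.
Units = (FC + target) / CM = (€3,305,200 + €4,532,000) / €65.50 = 119,651.91, so 119,652 brackets.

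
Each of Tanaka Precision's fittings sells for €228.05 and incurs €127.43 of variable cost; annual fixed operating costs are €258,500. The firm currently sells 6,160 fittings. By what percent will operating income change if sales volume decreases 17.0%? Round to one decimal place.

-29.2%

Total contribution margin = 6,160 × €100.62 = €619,819.20.
Operating income = contribution − fixed costs = €619,819.20 − €258,500 = €361,319.20.
Degree of operating leverage = €619,819.20 / €361,319.20 = 1.7154.
Operating income changes by 1.7154 × -17.0% = -29.2%.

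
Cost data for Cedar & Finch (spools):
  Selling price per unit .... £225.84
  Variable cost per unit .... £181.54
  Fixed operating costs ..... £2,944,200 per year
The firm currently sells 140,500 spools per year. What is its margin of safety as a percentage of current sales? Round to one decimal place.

52.7%

Each unit contributes £225.84 − £181.54 = £44.30. Break-even units = £2,944,200 ÷ £44.30 = 66,460.50; break-even revenue = 66,460.50 × £225.84 = £15,009,438.56.
Actual sales revenue = 140,500 × £225.84 = £31,730,520.00.
Margin of safety = (£31,730,520.00 − £15,009,438.56) ÷ £31,730,520.00 = 52.7%.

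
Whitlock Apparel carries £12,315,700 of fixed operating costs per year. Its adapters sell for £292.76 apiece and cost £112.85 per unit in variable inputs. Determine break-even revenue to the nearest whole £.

CM per unit = £292.76 − £112.85 = £179.91; CM ratio = £179.91 / £292.76 = 0.6145.
Break-even sales = FC ÷ CM ratio = £12,315,700 × £292.76 / £179.91 = £20,040,822.

£20,040,822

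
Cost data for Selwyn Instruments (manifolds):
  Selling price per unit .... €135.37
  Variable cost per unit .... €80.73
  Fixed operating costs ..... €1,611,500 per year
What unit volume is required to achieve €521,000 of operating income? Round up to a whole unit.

39,029 manifolds

Unit CM = price − variable cost = €135.37 − €80.73 = €54.64.
Units = (FC + target) / CM = (€1,611,500 + €521,000) / €54.64 = 39,028.18, so 39,029 manifolds.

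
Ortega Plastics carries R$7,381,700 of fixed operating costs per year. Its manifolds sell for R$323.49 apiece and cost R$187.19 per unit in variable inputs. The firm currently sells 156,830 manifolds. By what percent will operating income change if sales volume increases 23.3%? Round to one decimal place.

+35.6%

At 156,830 units, contribution = 156,830 × R$136.30 = R$21,375,929.00.
EBIT = R$21,375,929.00 − R$7,381,700 = R$13,994,229.00.
Degree of operating leverage = R$21,375,929.00 / R$13,994,229.00 = 1.5275.
%ΔEBIT = DOL × %ΔSales = 1.5275 × +23.3% = +35.6%.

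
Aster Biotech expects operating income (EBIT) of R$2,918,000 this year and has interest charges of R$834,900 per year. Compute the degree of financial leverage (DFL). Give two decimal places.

1.40

Interest = R$834,900.00.
Degree of financial leverage = EBIT / (EBIT − interest) = R$2,918,000 / R$2,083,100.00 = 1.4008.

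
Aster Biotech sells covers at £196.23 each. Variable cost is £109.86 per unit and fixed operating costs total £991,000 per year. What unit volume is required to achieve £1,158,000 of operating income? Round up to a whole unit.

Unit CM = price − variable cost = £196.23 − £109.86 = £86.37.
Required volume = (fixed costs + target profit) ÷ CM = (£991,000 + £1,158,000) ÷ £86.37 = 24,881.32, so 24,882 covers.

24,882 covers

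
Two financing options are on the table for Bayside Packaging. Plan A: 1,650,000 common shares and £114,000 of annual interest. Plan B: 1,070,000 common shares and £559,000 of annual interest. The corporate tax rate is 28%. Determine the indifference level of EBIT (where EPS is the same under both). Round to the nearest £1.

At indifference, (EBIT − 114,000)(1 − t)/1,650,000 = (EBIT − 559,000)(1 − t)/1,070,000.
The (1 − t) factor cancels: (EBIT − 114,000) × 1,070,000 = (EBIT − 559,000) × 1,650,000.
Solving, EBIT = (559,000·1,650,000 − 114,000·1,070,000) / (1,650,000 − 1,070,000) = 800,370,000,000 / 580,000 = 1,379,948.28.

£1,379,948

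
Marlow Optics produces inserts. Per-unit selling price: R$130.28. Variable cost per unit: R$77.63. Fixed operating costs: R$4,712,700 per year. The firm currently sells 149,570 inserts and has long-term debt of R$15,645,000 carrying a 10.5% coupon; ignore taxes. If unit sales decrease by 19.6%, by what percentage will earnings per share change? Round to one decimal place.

Total contribution margin = 149,570 × R$52.65 = R$7,874,860.50.
Operating income = contribution − fixed costs = R$7,874,860.50 − R$4,712,700 = R$3,162,160.50.
After interest of R$1,642,725.00, pre-tax earnings = R$1,519,435.50.
DCL = total CM / (EBIT − I) = R$7,874,860.50 / R$1,519,435.50 = 5.1828.
EPS therefore changes by 5.1828 × (-19.6%) = -101.6%.

-101.6%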